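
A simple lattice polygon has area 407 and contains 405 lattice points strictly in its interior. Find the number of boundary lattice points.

Pick's theorem gives A = I + B/2 − 1, so B = 2(A − I + 1) = 2(407 − 405 + 1) = 6.

6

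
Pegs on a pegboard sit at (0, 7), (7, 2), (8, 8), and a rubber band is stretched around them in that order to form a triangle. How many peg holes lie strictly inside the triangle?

By the shoelace formula, twice the signed area is |[0·2 − 7·7] + [7·8 − 8·2] + [8·7 − 0·8]| = 47, so the area is 23.5.
Summing gcd(|Δx|,|Δy|) over the edges gives the boundary count: gcd(7,5) + gcd(1,6) + gcd(8,1) = 1+1+1 = 3.
Pick's theorem gives I = A − B/2 + 1 = 23.5 − 3/2 + 1 = 23.

23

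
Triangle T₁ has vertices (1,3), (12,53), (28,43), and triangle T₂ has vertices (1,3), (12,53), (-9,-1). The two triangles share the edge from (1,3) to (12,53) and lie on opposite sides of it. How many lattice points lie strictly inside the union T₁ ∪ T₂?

The union is the simple quadrilateral with vertices (1,3), (28,43), (12,53), (-9,-1) in order.
Using the shoelace formula, 2A = |[1·43 − 28·3] + [28·53 − 12·43] + [12·(-1) − (-9)·53] + [(-9)·3 − 1·(-1)]| = 1366, so the area is 683.
The number of boundary lattice points is Σ gcd(|Δx|,|Δy|) = gcd(27,40) + gcd(16,10) + gcd(21,54) + gcd(10,4) = 1+2+3+2 = 8.
By Pick's theorem I = A − B/2 + 1 = 683 − 8/2 + 1 = 680.

680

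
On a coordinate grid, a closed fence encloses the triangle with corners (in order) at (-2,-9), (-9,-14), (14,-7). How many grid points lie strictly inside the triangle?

Using the shoelace formula, 2A = |((-2)·(-14) − (-9)·(-9)) + ((-9)·(-7) − 14·(-14)) + (14·(-9) − (-2)·(-7))| = 66, so the area is 33.
Summing gcd(|Δx|,|Δy|) over the edges gives the boundary count: gcd(7,5) + gcd(23,7) + gcd(16,2) = 1+1+2 = 4.
Pick's theorem gives I = A − B/2 + 1 = 33 − 4/2 + 1 = 32.

32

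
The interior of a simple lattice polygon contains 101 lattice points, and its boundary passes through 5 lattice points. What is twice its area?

Pick's theorem states A = I + B/2 − 1, so A = 101 + 5/2 − 1 = 205/2.
Hence 2A = 205.

205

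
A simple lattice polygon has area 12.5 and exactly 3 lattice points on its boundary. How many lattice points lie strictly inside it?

12

From Pick's theorem, I = A − B/2 + 1 = 12.5 − 3/2 + 1 = 12.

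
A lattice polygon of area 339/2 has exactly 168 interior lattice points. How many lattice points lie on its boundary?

Pick's theorem gives A = I + B/2 − 1, so B = 2(A − I + 1) = 2(339/2 − 168 + 1) = 5.

5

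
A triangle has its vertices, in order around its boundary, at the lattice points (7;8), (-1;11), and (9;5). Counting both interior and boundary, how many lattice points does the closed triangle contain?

Using the shoelace formula, 2A = |[7·11 − (-1)·8] + [(-1)·5 − 9·11] + [9·8 − 7·5]| = 18, so the area is 9.
Summing gcd(|Δx|,|Δy|) over the edges gives the boundary count: gcd(8,3) + gcd(10,6) + gcd(2,3) = 1+2+1 = 4.
Pick's theorem gives I = A − B/2 + 1 = 9 − 4/2 + 1 = 8, so the closed region contains I + B = 8 + 4 = 12 lattice points.

12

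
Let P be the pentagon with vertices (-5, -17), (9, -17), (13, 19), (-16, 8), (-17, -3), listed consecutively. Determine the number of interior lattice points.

738

By the shoelace formula, twice the signed area is |((-5)·(-17) − 9·(-17)) + (9·19 − 13·(-17)) + (13·8 − (-16)·19) + ((-16)·(-3) − (-17)·8) + ((-17)·(-17) − (-5)·(-3))| = 1496, so the area is 748.
The number of boundary lattice points is Σ gcd(|Δx|,|Δy|) = gcd(14,0) + gcd(4,36) + gcd(29,11) + gcd(1,11) + gcd(12,14) = 14+4+1+1+2 = 22.
By Pick's theorem A = I + B/2 − 1, so I = 748 − 22/2 + 1 = 738.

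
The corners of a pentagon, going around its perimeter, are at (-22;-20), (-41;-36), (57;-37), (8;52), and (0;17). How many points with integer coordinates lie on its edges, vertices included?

Along each edge there are gcd(|Δx|,|Δy|)+1 lattice points, so counting each shared vertex once the boundary has gcd(19,16) + gcd(98,1) + gcd(49,89) + gcd(8,35) + gcd(22,37) = 1+1+1+1+1 = 5.

5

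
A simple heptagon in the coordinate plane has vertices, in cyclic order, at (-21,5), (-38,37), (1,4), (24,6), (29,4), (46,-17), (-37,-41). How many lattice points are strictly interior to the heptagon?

2587

Using the shoelace formula, 2A = |[(-21)·37 − (-38)·5] + [(-38)·4 − 1·37] + [1·6 − 24·4] + [24·4 − 29·6] + [29·(-17) − 46·4] + [46·(-41) − (-37)·(-17)] + [(-37)·5 − (-21)·(-41)]| = 5182, so the area is 2591.
Summing gcd(|Δx|,|Δy|) over the edges gives the boundary count: gcd(17,32) + gcd(39,33) + gcd(23,2) + gcd(5,2) + gcd(17,21) + gcd(83,24) + gcd(16,46) = 1+3+1+1+1+1+2 = 10.
Pick's theorem gives I = A − B/2 + 1 = 2591 − 10/2 + 1 = 2587.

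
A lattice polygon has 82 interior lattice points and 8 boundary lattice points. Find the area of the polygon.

85

Pick's theorem states A = I + B/2 − 1, so A = 82 + 8/2 − 1 = 85.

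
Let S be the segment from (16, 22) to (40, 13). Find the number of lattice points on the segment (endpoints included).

4

The number of lattice points on a segment between lattice points is gcd(|Δx|,|Δy|) + 1 = gcd(24,9) + 1 = 3 + 1 = 4.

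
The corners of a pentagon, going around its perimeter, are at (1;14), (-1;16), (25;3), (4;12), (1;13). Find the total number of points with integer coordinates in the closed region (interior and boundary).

33

By the shoelace formula, twice the signed area is |(1·16 − (-1)·14) + ((-1)·3 − 25·16) + (25·12 − 4·3) + (4·13 − 1·12) + (1·14 − 1·13)| = 44, so the area is 22.
The number of boundary lattice points is Σ gcd(|Δx|,|Δy|) = gcd(2,2) + gcd(26,13) + gcd(21,9) + gcd(3,1) + gcd(0,1) = 2+13+3+1+1 = 20.
Pick's theorem gives I = A − B/2 + 1 = 22 − 20/2 + 1 = 13, so the closed region contains I + B = 13 + 20 = 33 lattice points.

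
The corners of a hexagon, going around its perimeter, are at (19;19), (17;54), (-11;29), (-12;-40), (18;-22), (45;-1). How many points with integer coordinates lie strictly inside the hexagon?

2698

The shoelace formula gives twice the area as |[19·54 − 17·19] + [17·29 − (-11)·54] + [(-11)·(-40) − (-12)·29] + [(-12)·(-22) − 18·(-40)] + [18·(-1) − 45·(-22)] + [45·19 − 19·(-1)]| = 5408, so the area is 2704.
Along each edge there are gcd(|Δx|,|Δy|)+1 lattice points, so counting each shared vertex once the boundary has gcd(2,35) + gcd(28,25) + gcd(1,69) + gcd(30,18) + gcd(27,21) + gcd(26,20) = 1+1+1+6+3+2 = 14.
By Pick's theorem A = I + B/2 − 1, so I = 2704 − 14/2 + 1 = 2698.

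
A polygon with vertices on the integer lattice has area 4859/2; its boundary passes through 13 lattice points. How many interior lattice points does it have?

2424

From Pick's theorem, I = A − B/2 + 1 = 4859/2 − 13/2 + 1 = 2424.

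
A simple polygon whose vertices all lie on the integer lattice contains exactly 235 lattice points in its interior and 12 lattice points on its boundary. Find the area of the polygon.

Pick's theorem states A = I + B/2 − 1, so A = 235 + 12/2 − 1 = 240.

240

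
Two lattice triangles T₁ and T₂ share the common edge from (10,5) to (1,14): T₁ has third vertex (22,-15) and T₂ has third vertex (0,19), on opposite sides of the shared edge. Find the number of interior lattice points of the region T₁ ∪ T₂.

51

The union is the simple quadrilateral with vertices (10,5), (22,-15), (1,14), (0,19) in order.
The shoelace formula gives twice the area as |(10·(-15) − 22·5) + (22·14 − 1·(-15)) + (1·19 − 0·14) + (0·5 − 10·19)| = 108, so the area is 54.
Summing gcd(|Δx|,|Δy|) over the edges gives the boundary count: gcd(12,20) + gcd(21,29) + gcd(1,5) + gcd(10,14) = 4+1+1+2 = 8.
By Pick's theorem I = A − B/2 + 1 = 54 − 8/2 + 1 = 51.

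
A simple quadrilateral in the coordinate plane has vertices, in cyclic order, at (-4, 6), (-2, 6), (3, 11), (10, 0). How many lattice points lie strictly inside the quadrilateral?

Using the shoelace formula, 2A = |((-4)·6 − (-2)·6) + ((-2)·11 − 3·6) + (3·0 − 10·11) + (10·6 − (-4)·0)| = 102, so the area is 51.
Summing gcd(|Δx|,|Δy|) over the edges gives the boundary count: gcd(2,0) + gcd(5,5) + gcd(7,11) + gcd(14,6) = 2+5+1+2 = 10.
Pick's theorem gives I = A − B/2 + 1 = 51 − 10/2 + 1 = 47.

47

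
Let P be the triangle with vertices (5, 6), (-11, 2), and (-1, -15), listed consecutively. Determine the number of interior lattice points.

The shoelace formula gives twice the area as |[5·2 − (-11)·6] + [(-11)·(-15) − (-1)·2] + [(-1)·6 − 5·(-15)]| = 312, so the area is 156.
Along each edge there are gcd(|Δx|,|Δy|)+1 lattice points, so counting each shared vertex once the boundary has gcd(16,4) + gcd(10,17) + gcd(6,21) = 4+1+3 = 8.
Pick's theorem gives I = A − B/2 + 1 = 156 − 8/2 + 1 = 153.

153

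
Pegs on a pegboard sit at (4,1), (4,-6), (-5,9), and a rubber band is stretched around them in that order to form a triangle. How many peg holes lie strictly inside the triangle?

27

By the shoelace formula, twice the signed area is |[4·(-6) − 4·1] + [4·9 − (-5)·(-6)] + [(-5)·1 − 4·9]| = 63, so the area is 31.5.
Along each edge there are gcd(|Δx|,|Δy|)+1 lattice points, so counting each shared vertex once the boundary has gcd(0,7) + gcd(9,15) + gcd(9,8) = 7+3+1 = 11.
Pick's theorem gives I = A − B/2 + 1 = 31.5 − 11/2 + 1 = 27.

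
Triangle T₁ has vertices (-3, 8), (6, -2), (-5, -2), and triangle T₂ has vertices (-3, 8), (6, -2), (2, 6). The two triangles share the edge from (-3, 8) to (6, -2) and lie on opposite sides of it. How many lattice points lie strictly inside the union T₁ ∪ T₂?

63

The union is the simple quadrilateral with vertices (-3, 8), (-5, -2), (6, -2), (2, 6) in order.
The shoelace formula gives twice the area as |[(-3)·(-2) − (-5)·8] + [(-5)·(-2) − 6·(-2)] + [6·6 − 2·(-2)] + [2·8 − (-3)·6]| = 142, so the area is 71.
Along each edge there are gcd(|Δx|,|Δy|)+1 lattice points, so counting each shared vertex once the boundary has gcd(2,10) + gcd(11,0) + gcd(4,8) + gcd(5,2) = 2+11+4+1 = 18.
By Pick's theorem I = A − B/2 + 1 = 71 − 18/2 + 1 = 63.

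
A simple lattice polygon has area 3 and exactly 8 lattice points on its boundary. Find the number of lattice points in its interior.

Pick's theorem A = I + B/2 − 1 rearranges to I = A − B/2 + 1 = 3 − 8/2 + 1 = 0.

0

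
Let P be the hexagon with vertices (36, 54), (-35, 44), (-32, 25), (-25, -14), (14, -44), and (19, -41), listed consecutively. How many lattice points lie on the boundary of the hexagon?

Summing gcd(|Δx|,|Δy|) over the edges gives the boundary count: gcd(71,10) + gcd(3,19) + gcd(7,39) + gcd(39,30) + gcd(5,3) + gcd(17,95) = 1+1+1+3+1+1 = 8.

8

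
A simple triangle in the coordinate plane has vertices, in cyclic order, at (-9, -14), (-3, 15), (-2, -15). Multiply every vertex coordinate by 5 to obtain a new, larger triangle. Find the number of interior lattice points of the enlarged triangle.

2606

Using the shoelace formula, 2A = |[(-9)·15 − (-3)·(-14)] + [(-3)·(-15) − (-2)·15] + [(-2)·(-14) − (-9)·(-15)]| = 209, so the area is 209/2.
Summing gcd(|Δx|,|Δy|) over the edges gives the boundary count: gcd(6,29) + gcd(1,30) + gcd(7,1) = 1+1+1 = 3.
Scaling by 5 multiplies the area by 5² = 25 (so the new area is 5225/2) and multiplies the boundary lattice-point count by 5, giving 15.
By Pick's theorem, the interior count of the dilated polygon is 5225/2 − 15/2 + 1 = 2606.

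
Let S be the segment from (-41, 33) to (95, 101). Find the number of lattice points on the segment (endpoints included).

69

The number of lattice points on a segment between lattice points is gcd(|Δx|,|Δy|) + 1 = gcd(136,68) + 1 = 68 + 1 = 69.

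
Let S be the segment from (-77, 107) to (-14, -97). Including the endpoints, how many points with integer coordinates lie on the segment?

The number of lattice points on a segment between lattice points is gcd(|Δx|,|Δy|) + 1 = gcd(63,204) + 1 = 3 + 1 = 4.

4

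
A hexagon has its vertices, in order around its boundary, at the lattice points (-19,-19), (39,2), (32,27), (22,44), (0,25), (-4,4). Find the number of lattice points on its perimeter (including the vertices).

6

Along each edge there are gcd(|Δx|,|Δy|)+1 lattice points, so counting each shared vertex once the boundary has gcd(58,21) + gcd(7,25) + gcd(10,17) + gcd(22,19) + gcd(4,21) + gcd(15,23) = 1+1+1+1+1+1 = 6.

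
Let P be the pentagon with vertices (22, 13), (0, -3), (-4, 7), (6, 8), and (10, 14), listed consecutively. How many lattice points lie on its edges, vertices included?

Along each edge there are gcd(|Δx|,|Δy|)+1 lattice points, so counting each shared vertex once the boundary has gcd(22,16) + gcd(4,10) + gcd(10,1) + gcd(4,6) + gcd(12,1) = 2+2+1+2+1 = 8.

8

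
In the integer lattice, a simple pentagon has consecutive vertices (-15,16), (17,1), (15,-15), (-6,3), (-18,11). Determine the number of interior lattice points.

Using the shoelace formula, 2A = |[(-15)·1 − 17·16] + [17·(-15) − 15·1] + [15·3 − (-6)·(-15)] + [(-6)·11 − (-18)·3] + [(-18)·16 − (-15)·11]| = 737, so the area is 737/2.
Along each edge there are gcd(|Δx|,|Δy|)+1 lattice points, so counting each shared vertex once the boundary has gcd(32,15) + gcd(2,16) + gcd(21,18) + gcd(12,8) + gcd(3,5) = 1+2+3+4+1 = 11.
By Pick's theorem A = I + B/2 − 1, so I = 737/2 − 11/2 + 1 = 364.

364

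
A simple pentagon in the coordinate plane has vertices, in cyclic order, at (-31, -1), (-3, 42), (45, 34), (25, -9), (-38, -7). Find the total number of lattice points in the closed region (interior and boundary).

The shoelace formula gives twice the area as |((-31)·42 − (-3)·(-1)) + ((-3)·34 − 45·42) + (45·(-9) − 25·34) + (25·(-7) − (-38)·(-9)) + ((-38)·(-1) − (-31)·(-7))| = 5248, so the area is 2624.
The number of boundary lattice points is Σ gcd(|Δx|,|Δy|) = gcd(28,43) + gcd(48,8) + gcd(20,43) + gcd(63,2) + gcd(7,6) = 1+8+1+1+1 = 12.
Pick's theorem gives I = A − B/2 + 1 = 2624 − 12/2 + 1 = 2619, so the closed region contains I + B = 2619 + 12 = 2631 lattice points.

2631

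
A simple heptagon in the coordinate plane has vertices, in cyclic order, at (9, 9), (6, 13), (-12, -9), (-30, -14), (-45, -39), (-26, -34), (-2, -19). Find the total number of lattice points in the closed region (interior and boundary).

By the shoelace formula, twice the signed area is |(9·13 − 6·9) + (6·(-9) − (-12)·13) + ((-12)·(-14) − (-30)·(-9)) + ((-30)·(-39) − (-45)·(-14)) + ((-45)·(-34) − (-26)·(-39)) + ((-26)·(-19) − (-2)·(-34)) + ((-2)·9 − 9·(-19))| = 1698, so the area is 849.
Along each edge there are gcd(|Δx|,|Δy|)+1 lattice points, so counting each shared vertex once the boundary has gcd(3,4) + gcd(18,22) + gcd(18,5) + gcd(15,25) + gcd(19,5) + gcd(24,15) + gcd(11,28) = 1+2+1+5+1+3+1 = 14.
Pick's theorem gives I = A − B/2 + 1 = 849 − 14/2 + 1 = 843, so the closed region contains I + B = 843 + 14 = 857 lattice points.

857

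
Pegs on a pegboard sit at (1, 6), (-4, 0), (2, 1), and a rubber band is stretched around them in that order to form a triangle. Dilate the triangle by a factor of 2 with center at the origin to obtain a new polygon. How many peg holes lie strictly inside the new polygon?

60

The shoelace formula gives twice the area as |(1·0 − (-4)·6) + ((-4)·1 − 2·0) + (2·6 − 1·1)| = 31, so the area is 31/2.
The number of boundary lattice points is Σ gcd(|Δx|,|Δy|) = gcd(5,6) + gcd(6,1) + gcd(1,5) = 1+1+1 = 3.
Scaling by 2 multiplies the area by 2² = 4 (so the new area is 62) and multiplies the boundary lattice-point count by 2, giving 6.
By Pick's theorem, the interior count of the dilated polygon is 62 − 6/2 + 1 = 60.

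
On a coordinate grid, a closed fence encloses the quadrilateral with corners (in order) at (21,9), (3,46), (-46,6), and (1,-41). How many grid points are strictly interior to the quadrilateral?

2883

Using the shoelace formula, 2A = |(21·46 − 3·9) + (3·6 − (-46)·46) + ((-46)·(-41) − 1·6) + (1·9 − 21·(-41))| = 5823, so the area is 2911.5.
Summing gcd(|Δx|,|Δy|) over the edges gives the boundary count: gcd(18,37) + gcd(49,40) + gcd(47,47) + gcd(20,50) = 1+1+47+10 = 59.
By Pick's theorem A = I + B/2 − 1, so I = 2911.5 − 59/2 + 1 = 2883.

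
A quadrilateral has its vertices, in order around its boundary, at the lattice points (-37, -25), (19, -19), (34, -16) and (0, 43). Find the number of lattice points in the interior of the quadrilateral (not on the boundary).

The shoelace formula gives twice the area as |((-37)·(-19) − 19·(-25)) + (19·(-16) − 34·(-19)) + (34·43 − 0·(-16)) + (0·(-25) − (-37)·43)| = 4573, so the area is 2286.5.
Along each edge there are gcd(|Δx|,|Δy|)+1 lattice points, so counting each shared vertex once the boundary has gcd(56,6) + gcd(15,3) + gcd(34,59) + gcd(37,68) = 2+3+1+1 = 7.
Pick's theorem gives I = A − B/2 + 1 = 2286.5 − 7/2 + 1 = 2284.

2284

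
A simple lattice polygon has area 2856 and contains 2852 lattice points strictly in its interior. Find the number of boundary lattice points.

Pick's theorem gives A = I + B/2 − 1, so B = 2(A − I + 1) = 2(2856 − 2852 + 1) = 10.

10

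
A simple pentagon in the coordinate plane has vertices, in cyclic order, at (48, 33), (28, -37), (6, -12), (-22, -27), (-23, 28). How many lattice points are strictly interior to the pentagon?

By the shoelace formula, twice the signed area is |(48·(-37) − 28·33) + (28·(-12) − 6·(-37)) + (6·(-27) − (-22)·(-12)) + ((-22)·28 − (-23)·(-27)) + ((-23)·33 − 48·28)| = 6580, so the area is 3290.
Summing gcd(|Δx|,|Δy|) over the edges gives the boundary count: gcd(20,70) + gcd(22,25) + gcd(28,15) + gcd(1,55) + gcd(71,5) = 10+1+1+1+1 = 14.
By Pick's theorem A = I + B/2 − 1, so I = 3290 − 14/2 + 1 = 3284.

3284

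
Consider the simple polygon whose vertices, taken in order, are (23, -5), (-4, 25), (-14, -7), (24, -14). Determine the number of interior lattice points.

747

The shoelace formula gives twice the area as |(23·25 − (-4)·(-5)) + ((-4)·(-7) − (-14)·25) + ((-14)·(-14) − 24·(-7)) + (24·(-5) − 23·(-14))| = 1499, so the area is 749.5.
Summing gcd(|Δx|,|Δy|) over the edges gives the boundary count: gcd(27,30) + gcd(10,32) + gcd(38,7) + gcd(1,9) = 3+2+1+1 = 7.
Pick's theorem gives I = A − B/2 + 1 = 749.5 − 7/2 + 1 = 747.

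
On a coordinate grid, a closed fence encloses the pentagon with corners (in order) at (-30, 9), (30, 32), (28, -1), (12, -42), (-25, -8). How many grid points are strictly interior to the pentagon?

By the shoelace formula, twice the signed area is |((-30)·32 − 30·9) + (30·(-1) − 28·32) + (28·(-42) − 12·(-1)) + (12·(-8) − (-25)·(-42)) + ((-25)·9 − (-30)·(-8))| = 4931, so the area is 4931/2.
Along each edge there are gcd(|Δx|,|Δy|)+1 lattice points, so counting each shared vertex once the boundary has gcd(60,23) + gcd(2,33) + gcd(16,41) + gcd(37,34) + gcd(5,17) = 1+1+1+1+1 = 5.
Pick's theorem gives I = A − B/2 + 1 = 4931/2 − 5/2 + 1 = 2464.

2464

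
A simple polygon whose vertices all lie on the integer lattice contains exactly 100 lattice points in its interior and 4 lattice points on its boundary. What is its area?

Pick's theorem states A = I + B/2 − 1, so A = 100 + 4/2 − 1 = 101.

101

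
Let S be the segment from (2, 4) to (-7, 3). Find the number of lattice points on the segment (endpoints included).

2

The number of lattice points on a segment between lattice points is gcd(|Δx|,|Δy|) + 1 = gcd(9,1) + 1 = 1 + 1 = 2.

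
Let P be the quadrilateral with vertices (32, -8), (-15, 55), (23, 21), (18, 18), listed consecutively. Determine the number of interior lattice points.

310

The shoelace formula gives twice the area as |[32·55 − (-15)·(-8)] + [(-15)·21 − 23·55] + [23·18 − 18·21] + [18·(-8) − 32·18]| = 624, so the area is 312.
The number of boundary lattice points is Σ gcd(|Δx|,|Δy|) = gcd(47,63) + gcd(38,34) + gcd(5,3) + gcd(14,26) = 1+2+1+2 = 6.
By Pick's theorem A = I + B/2 − 1, so I = 312 − 6/2 + 1 = 310.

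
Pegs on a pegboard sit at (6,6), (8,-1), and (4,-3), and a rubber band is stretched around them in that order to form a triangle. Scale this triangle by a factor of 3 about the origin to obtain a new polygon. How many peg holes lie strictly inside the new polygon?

139

By the shoelace formula, twice the signed area is |[6·(-1) − 8·6] + [8·(-3) − 4·(-1)] + [4·6 − 6·(-3)]| = 32, so the area is 16.
Summing gcd(|Δx|,|Δy|) over the edges gives the boundary count: gcd(2,7) + gcd(4,2) + gcd(2,9) = 1+2+1 = 4.
Scaling by 3 multiplies the area by 3² = 9 (so the new area is 144) and multiplies the boundary lattice-point count by 3, giving 12.
By Pick's theorem, the interior count of the dilated polygon is 144 − 12/2 + 1 = 139.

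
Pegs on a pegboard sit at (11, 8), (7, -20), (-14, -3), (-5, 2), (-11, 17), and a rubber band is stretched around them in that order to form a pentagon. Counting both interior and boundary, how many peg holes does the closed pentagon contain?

The shoelace formula gives twice the area as |(11·(-20) − 7·8) + (7·(-3) − (-14)·(-20)) + ((-14)·2 − (-5)·(-3)) + ((-5)·17 − (-11)·2) + ((-11)·8 − 11·17)| = 958, so the area is 479.
Along each edge there are gcd(|Δx|,|Δy|)+1 lattice points, so counting each shared vertex once the boundary has gcd(4,28) + gcd(21,17) + gcd(9,5) + gcd(6,15) + gcd(22,9) = 4+1+1+3+1 = 10.
Pick's theorem gives I = A − B/2 + 1 = 479 − 10/2 + 1 = 475, so the closed region contains I + B = 475 + 10 = 485 lattice points.

485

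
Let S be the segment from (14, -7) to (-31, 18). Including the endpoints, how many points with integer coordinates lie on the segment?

The number of lattice points on a segment between lattice points is gcd(|Δx|,|Δy|) + 1 = gcd(45,25) + 1 = 5 + 1 = 6.

6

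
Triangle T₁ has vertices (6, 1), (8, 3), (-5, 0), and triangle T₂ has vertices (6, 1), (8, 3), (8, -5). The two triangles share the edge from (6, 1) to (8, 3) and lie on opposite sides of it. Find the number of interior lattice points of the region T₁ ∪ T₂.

13

The union is the simple quadrilateral with vertices (6, 1), (-5, 0), (8, 3), (8, -5) in order.
By the shoelace formula, twice the signed area is |[6·0 − (-5)·1] + [(-5)·3 − 8·0] + [8·(-5) − 8·3] + [8·1 − 6·(-5)]| = 36, so the area is 18.
Summing gcd(|Δx|,|Δy|) over the edges gives the boundary count: gcd(11,1) + gcd(13,3) + gcd(0,8) + gcd(2,6) = 1+1+8+2 = 12.
By Pick's theorem I = A − B/2 + 1 = 18 − 12/2 + 1 = 13.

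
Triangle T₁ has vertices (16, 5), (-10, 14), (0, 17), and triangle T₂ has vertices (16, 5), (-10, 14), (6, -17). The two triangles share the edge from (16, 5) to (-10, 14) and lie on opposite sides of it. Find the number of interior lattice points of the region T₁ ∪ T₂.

412

The union is the simple quadrilateral with vertices (16, 5), (0, 17), (-10, 14), (6, -17) in order.
By the shoelace formula, twice the signed area is |(16·17 − 0·5) + (0·14 − (-10)·17) + ((-10)·(-17) − 6·14) + (6·5 − 16·(-17))| = 830, so the area is 415.
Summing gcd(|Δx|,|Δy|) over the edges gives the boundary count: gcd(16,12) + gcd(10,3) + gcd(16,31) + gcd(10,22) = 4+1+1+2 = 8.
By Pick's theorem I = A − B/2 + 1 = 415 − 8/2 + 1 = 412.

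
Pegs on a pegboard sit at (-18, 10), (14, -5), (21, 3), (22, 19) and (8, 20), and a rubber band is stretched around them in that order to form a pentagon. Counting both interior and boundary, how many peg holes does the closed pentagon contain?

583

The shoelace formula gives twice the area as |[(-18)·(-5) − 14·10] + [14·3 − 21·(-5)] + [21·19 − 22·3] + [22·20 − 8·19] + [8·10 − (-18)·20]| = 1158, so the area is 579.
The number of boundary lattice points is Σ gcd(|Δx|,|Δy|) = gcd(32,15) + gcd(7,8) + gcd(1,16) + gcd(14,1) + gcd(26,10) = 1+1+1+1+2 = 6.
Pick's theorem gives I = A − B/2 + 1 = 579 − 6/2 + 1 = 577, so the closed region contains I + B = 577 + 6 = 583 lattice points.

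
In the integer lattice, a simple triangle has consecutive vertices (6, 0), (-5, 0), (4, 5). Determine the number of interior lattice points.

22

Using the shoelace formula, 2A = |[6·0 − (-5)·0] + [(-5)·5 − 4·0] + [4·0 − 6·5]| = 55, so the area is 27.5.
The number of boundary lattice points is Σ gcd(|Δx|,|Δy|) = gcd(11,0) + gcd(9,5) + gcd(2,5) = 11+1+1 = 13.
Pick's theorem gives I = A − B/2 + 1 = 27.5 − 13/2 + 1 = 22.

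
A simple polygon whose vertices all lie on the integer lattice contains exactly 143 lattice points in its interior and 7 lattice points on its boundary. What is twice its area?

291

By Pick's theorem, A = I + B/2 − 1 = 143 + 7/2 − 1 = 291/2.
Hence 2A = 291.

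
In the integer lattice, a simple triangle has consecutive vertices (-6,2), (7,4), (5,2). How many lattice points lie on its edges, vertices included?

Along each edge there are gcd(|Δx|,|Δy|)+1 lattice points, so counting each shared vertex once the boundary has gcd(13,2) + gcd(2,2) + gcd(11,0) = 1+2+11 = 14.

14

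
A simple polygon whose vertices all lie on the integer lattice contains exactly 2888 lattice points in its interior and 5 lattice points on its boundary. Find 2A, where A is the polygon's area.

Pick's theorem states A = I + B/2 − 1, so A = 2888 + 5/2 − 1 = 5779/2.
Hence 2A = 5779.

5779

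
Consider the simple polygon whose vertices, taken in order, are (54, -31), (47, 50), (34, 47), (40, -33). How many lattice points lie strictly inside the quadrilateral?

1101

By the shoelace formula, twice the signed area is |(54·50 − 47·(-31)) + (47·47 − 34·50) + (34·(-33) − 40·47) + (40·(-31) − 54·(-33))| = 2206, so the area is 1103.
The number of boundary lattice points is Σ gcd(|Δx|,|Δy|) = gcd(7,81) + gcd(13,3) + gcd(6,80) + gcd(14,2) = 1+1+2+2 = 6.
By Pick's theorem A = I + B/2 − 1, so I = 1103 − 6/2 + 1 = 1101.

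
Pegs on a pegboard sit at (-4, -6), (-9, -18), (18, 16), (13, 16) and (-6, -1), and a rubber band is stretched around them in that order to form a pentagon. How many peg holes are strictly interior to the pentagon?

193

By the shoelace formula, twice the signed area is |((-4)·(-18) − (-9)·(-6)) + ((-9)·16 − 18·(-18)) + (18·16 − 13·16) + (13·(-1) − (-6)·16) + ((-6)·(-6) − (-4)·(-1))| = 393, so the area is 196.5.
The number of boundary lattice points is Σ gcd(|Δx|,|Δy|) = gcd(5,12) + gcd(27,34) + gcd(5,0) + gcd(19,17) + gcd(2,5) = 1+1+5+1+1 = 9.
Pick's theorem gives I = A − B/2 + 1 = 196.5 − 9/2 + 1 = 193.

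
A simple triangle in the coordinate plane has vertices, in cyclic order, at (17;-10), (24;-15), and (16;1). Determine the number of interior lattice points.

32

The shoelace formula gives twice the area as |[17·(-15) − 24·(-10)] + [24·1 − 16·(-15)] + [16·(-10) − 17·1]| = 72, so the area is 36.
The number of boundary lattice points is Σ gcd(|Δx|,|Δy|) = gcd(7,5) + gcd(8,16) + gcd(1,11) = 1+8+1 = 10.
Pick's theorem gives I = A − B/2 + 1 = 36 − 10/2 + 1 = 32.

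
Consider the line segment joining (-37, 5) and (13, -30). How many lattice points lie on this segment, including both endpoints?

6

The number of lattice points on a segment between lattice points is gcd(|Δx|,|Δy|) + 1 = gcd(50,35) + 1 = 5 + 1 = 6.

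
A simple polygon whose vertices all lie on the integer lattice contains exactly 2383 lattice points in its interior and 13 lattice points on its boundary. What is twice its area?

Pick's theorem states A = I + B/2 − 1, so A = 2383 + 13/2 − 1 = 4777/2.
Hence 2A = 4777.

4777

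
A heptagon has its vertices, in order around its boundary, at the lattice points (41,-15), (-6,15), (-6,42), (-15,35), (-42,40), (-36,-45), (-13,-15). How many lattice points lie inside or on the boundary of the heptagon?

2918

Using the shoelace formula, 2A = |(41·15 − (-6)·(-15)) + ((-6)·42 − (-6)·15) + ((-6)·35 − (-15)·42) + ((-15)·40 − (-42)·35) + ((-42)·(-45) − (-36)·40) + ((-36)·(-15) − (-13)·(-45)) + ((-13)·(-15) − 41·(-15))| = 5748, so the area is 2874.
Along each edge there are gcd(|Δx|,|Δy|)+1 lattice points, so counting each shared vertex once the boundary has gcd(47,30) + gcd(0,27) + gcd(9,7) + gcd(27,5) + gcd(6,85) + gcd(23,30) + gcd(54,0) = 1+27+1+1+1+1+54 = 86.
Pick's theorem gives I = A − B/2 + 1 = 2874 − 86/2 + 1 = 2832, so the closed region contains I + B = 2832 + 86 = 2918 lattice points.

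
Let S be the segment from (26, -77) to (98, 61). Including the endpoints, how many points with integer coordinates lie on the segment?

The number of lattice points on a segment between lattice points is gcd(|Δx|,|Δy|) + 1 = gcd(72,138) + 1 = 6 + 1 = 7.

7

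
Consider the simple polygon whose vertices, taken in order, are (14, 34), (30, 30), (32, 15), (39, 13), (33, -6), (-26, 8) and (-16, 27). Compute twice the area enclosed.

Using the shoelace formula, 2A = |(14·30 − 30·34) + (30·15 − 32·30) + (32·13 − 39·15) + (39·(-6) − 33·13) + (33·8 − (-26)·(-6)) + ((-26)·27 − (-16)·8) + ((-16)·34 − 14·27)| = 3330, so the area is 1665.

3330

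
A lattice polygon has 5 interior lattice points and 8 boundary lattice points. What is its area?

Pick's theorem states A = I + B/2 − 1, so A = 5 + 8/2 − 1 = 8.

8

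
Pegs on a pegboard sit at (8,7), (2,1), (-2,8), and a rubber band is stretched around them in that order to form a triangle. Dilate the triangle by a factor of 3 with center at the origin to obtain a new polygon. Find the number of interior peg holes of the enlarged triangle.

By the shoelace formula, twice the signed area is |[8·1 − 2·7] + [2·8 − (-2)·1] + [(-2)·7 − 8·8]| = 66, so the area is 33.
Along each edge there are gcd(|Δx|,|Δy|)+1 lattice points, so counting each shared vertex once the boundary has gcd(6,6) + gcd(4,7) + gcd(10,1) = 6+1+1 = 8.
Scaling by 3 multiplies the area by 3² = 9 (so the new area is 297) and multiplies the boundary lattice-point count by 3, giving 24.
By Pick's theorem, the interior count of the dilated polygon is 297 − 24/2 + 1 = 286.

286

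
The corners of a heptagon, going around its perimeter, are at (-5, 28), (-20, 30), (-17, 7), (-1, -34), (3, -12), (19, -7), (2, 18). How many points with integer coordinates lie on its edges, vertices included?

8

Along each edge there are gcd(|Δx|,|Δy|)+1 lattice points, so counting each shared vertex once the boundary has gcd(15,2) + gcd(3,23) + gcd(16,41) + gcd(4,22) + gcd(16,5) + gcd(17,25) + gcd(7,10) = 1+1+1+2+1+1+1 = 8.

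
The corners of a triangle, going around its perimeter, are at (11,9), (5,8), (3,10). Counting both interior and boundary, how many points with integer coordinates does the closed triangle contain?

10

Using the shoelace formula, 2A = |(11·8 − 5·9) + (5·10 − 3·8) + (3·9 − 11·10)| = 14, so the area is 7.
Along each edge there are gcd(|Δx|,|Δy|)+1 lattice points, so counting each shared vertex once the boundary has gcd(6,1) + gcd(2,2) + gcd(8,1) = 1+2+1 = 4.
Pick's theorem gives I = A − B/2 + 1 = 7 − 4/2 + 1 = 6, so the closed region contains I + B = 6 + 4 = 10 lattice points.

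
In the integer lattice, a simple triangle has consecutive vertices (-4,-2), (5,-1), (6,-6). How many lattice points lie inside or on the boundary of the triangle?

Using the shoelace formula, 2A = |[(-4)·(-1) − 5·(-2)] + [5·(-6) − 6·(-1)] + [6·(-2) − (-4)·(-6)]| = 46, so the area is 23.
Along each edge there are gcd(|Δx|,|Δy|)+1 lattice points, so counting each shared vertex once the boundary has gcd(9,1) + gcd(1,5) + gcd(10,4) = 1+1+2 = 4.
Pick's theorem gives I = A − B/2 + 1 = 23 − 4/2 + 1 = 22, so the closed region contains I + B = 22 + 4 = 26 lattice points.

26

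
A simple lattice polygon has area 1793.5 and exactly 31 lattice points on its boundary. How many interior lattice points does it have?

Pick's theorem A = I + B/2 − 1 rearranges to I = A − B/2 + 1 = 1793.5 − 31/2 + 1 = 1779.

1779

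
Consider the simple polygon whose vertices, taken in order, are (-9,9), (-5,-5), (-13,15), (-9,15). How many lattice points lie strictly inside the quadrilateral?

21

By the shoelace formula, twice the signed area is |[(-9)·(-5) − (-5)·9] + [(-5)·15 − (-13)·(-5)] + [(-13)·15 − (-9)·15] + [(-9)·9 − (-9)·15]| = 56, so the area is 28.
Along each edge there are gcd(|Δx|,|Δy|)+1 lattice points, so counting each shared vertex once the boundary has gcd(4,14) + gcd(8,20) + gcd(4,0) + gcd(0,6) = 2+4+4+6 = 16.
By Pick's theorem A = I + B/2 − 1, so I = 28 − 16/2 + 1 = 21.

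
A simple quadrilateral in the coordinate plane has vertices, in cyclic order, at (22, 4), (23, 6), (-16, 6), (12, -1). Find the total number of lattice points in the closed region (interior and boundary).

Using the shoelace formula, 2A = |(22·6 − 23·4) + (23·6 − (-16)·6) + ((-16)·(-1) − 12·6) + (12·4 − 22·(-1))| = 288, so the area is 144.
Along each edge there are gcd(|Δx|,|Δy|)+1 lattice points, so counting each shared vertex once the boundary has gcd(1,2) + gcd(39,0) + gcd(28,7) + gcd(10,5) = 1+39+7+5 = 52.
Pick's theorem gives I = A − B/2 + 1 = 144 − 52/2 + 1 = 119, so the closed region contains I + B = 119 + 52 = 171 lattice points.

171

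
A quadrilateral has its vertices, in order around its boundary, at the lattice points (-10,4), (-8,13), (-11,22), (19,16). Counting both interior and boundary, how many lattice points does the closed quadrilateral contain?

Using the shoelace formula, 2A = |[(-10)·13 − (-8)·4] + [(-8)·22 − (-11)·13] + [(-11)·16 − 19·22] + [19·4 − (-10)·16]| = 489, so the area is 489/2.
Summing gcd(|Δx|,|Δy|) over the edges gives the boundary count: gcd(2,9) + gcd(3,9) + gcd(30,6) + gcd(29,12) = 1+3+6+1 = 11.
Pick's theorem gives I = A − B/2 + 1 = 489/2 − 11/2 + 1 = 240, so the closed region contains I + B = 240 + 11 = 251 lattice points.

251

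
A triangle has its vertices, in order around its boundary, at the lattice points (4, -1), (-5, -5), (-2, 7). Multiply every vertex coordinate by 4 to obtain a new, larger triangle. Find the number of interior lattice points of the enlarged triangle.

757

Using the shoelace formula, 2A = |(4·(-5) − (-5)·(-1)) + ((-5)·7 − (-2)·(-5)) + ((-2)·(-1) − 4·7)| = 96, so the area is 48.
Along each edge there are gcd(|Δx|,|Δy|)+1 lattice points, so counting each shared vertex once the boundary has gcd(9,4) + gcd(3,12) + gcd(6,8) = 1+3+2 = 6.
Scaling by 4 multiplies the area by 4² = 16 (so the new area is 768) and multiplies the boundary lattice-point count by 4, giving 24.
By Pick's theorem, the interior count of the dilated polygon is 768 − 24/2 + 1 = 757.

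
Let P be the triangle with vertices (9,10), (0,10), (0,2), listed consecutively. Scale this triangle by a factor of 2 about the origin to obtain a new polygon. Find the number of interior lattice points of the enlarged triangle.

127

By the shoelace formula, twice the signed area is |(9·10 − 0·10) + (0·2 − 0·10) + (0·10 − 9·2)| = 72, so the area is 36.
The number of boundary lattice points is Σ gcd(|Δx|,|Δy|) = gcd(9,0) + gcd(0,8) + gcd(9,8) = 9+8+1 = 18.
Scaling by 2 multiplies the area by 2² = 4 (so the new area is 144) and multiplies the boundary lattice-point count by 2, giving 36.
By Pick's theorem, the interior count of the dilated polygon is 144 − 36/2 + 1 = 127.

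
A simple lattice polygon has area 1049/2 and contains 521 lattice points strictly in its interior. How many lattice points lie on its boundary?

Pick's theorem gives A = I + B/2 − 1, so B = 2(A − I + 1) = 2(1049/2 − 521 + 1) = 9.

9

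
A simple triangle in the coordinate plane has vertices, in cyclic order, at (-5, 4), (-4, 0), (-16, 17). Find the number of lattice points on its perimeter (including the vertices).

3

The number of boundary lattice points is Σ gcd(|Δx|,|Δy|) = gcd(1,4) + gcd(12,17) + gcd(11,13) = 1+1+1 = 3.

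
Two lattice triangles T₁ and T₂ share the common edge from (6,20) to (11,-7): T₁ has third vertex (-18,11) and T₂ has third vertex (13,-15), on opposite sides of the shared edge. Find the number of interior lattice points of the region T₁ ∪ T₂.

348

The union is the simple quadrilateral with vertices (6,20), (-18,11), (11,-7), (13,-15) in order.
By the shoelace formula, twice the signed area is |(6·11 − (-18)·20) + ((-18)·(-7) − 11·11) + (11·(-15) − 13·(-7)) + (13·20 − 6·(-15))| = 707, so the area is 707/2.
Summing gcd(|Δx|,|Δy|) over the edges gives the boundary count: gcd(24,9) + gcd(29,18) + gcd(2,8) + gcd(7,35) = 3+1+2+7 = 13.
By Pick's theorem I = A − B/2 + 1 = 707/2 − 13/2 + 1 = 348.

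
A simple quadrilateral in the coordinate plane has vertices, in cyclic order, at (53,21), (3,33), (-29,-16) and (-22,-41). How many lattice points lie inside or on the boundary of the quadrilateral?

2575

The shoelace formula gives twice the area as |(53·33 − 3·21) + (3·(-16) − (-29)·33) + ((-29)·(-41) − (-22)·(-16)) + ((-22)·21 − 53·(-41))| = 5143, so the area is 2571.5.
Summing gcd(|Δx|,|Δy|) over the edges gives the boundary count: gcd(50,12) + gcd(32,49) + gcd(7,25) + gcd(75,62) = 2+1+1+1 = 5.
Pick's theorem gives I = A − B/2 + 1 = 2571.5 − 5/2 + 1 = 2570, so the closed region contains I + B = 2570 + 5 = 2575 lattice points.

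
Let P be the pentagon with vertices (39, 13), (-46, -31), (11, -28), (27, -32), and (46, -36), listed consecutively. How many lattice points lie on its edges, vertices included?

16

The number of boundary lattice points is Σ gcd(|Δx|,|Δy|) = gcd(85,44) + gcd(57,3) + gcd(16,4) + gcd(19,4) + gcd(7,49) = 1+3+4+1+7 = 16.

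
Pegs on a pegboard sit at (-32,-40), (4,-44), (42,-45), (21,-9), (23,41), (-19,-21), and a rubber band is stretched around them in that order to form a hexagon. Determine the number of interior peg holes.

Using the shoelace formula, 2A = |[(-32)·(-44) − 4·(-40)] + [4·(-45) − 42·(-44)] + [42·(-9) − 21·(-45)] + [21·41 − 23·(-9)] + [23·(-21) − (-19)·41] + [(-19)·(-40) − (-32)·(-21)]| = 5255, so the area is 5255/2.
Summing gcd(|Δx|,|Δy|) over the edges gives the boundary count: gcd(36,4) + gcd(38,1) + gcd(21,36) + gcd(2,50) + gcd(42,62) + gcd(13,19) = 4+1+3+2+2+1 = 13.
By Pick's theorem A = I + B/2 − 1, so I = 5255/2 − 13/2 + 1 = 2622.

2622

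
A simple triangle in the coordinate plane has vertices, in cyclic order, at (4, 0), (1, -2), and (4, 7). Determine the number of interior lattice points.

By the shoelace formula, twice the signed area is |[4·(-2) − 1·0] + [1·7 − 4·(-2)] + [4·0 − 4·7]| = 21, so the area is 21/2.
Summing gcd(|Δx|,|Δy|) over the edges gives the boundary count: gcd(3,2) + gcd(3,9) + gcd(0,7) = 1+3+7 = 11.
By Pick's theorem A = I + B/2 − 1, so I = 21/2 − 11/2 + 1 = 6.

6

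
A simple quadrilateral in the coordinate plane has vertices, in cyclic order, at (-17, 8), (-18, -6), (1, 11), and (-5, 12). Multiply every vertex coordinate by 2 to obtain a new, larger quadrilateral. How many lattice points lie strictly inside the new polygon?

564

Using the shoelace formula, 2A = |[(-17)·(-6) − (-18)·8] + [(-18)·11 − 1·(-6)] + [1·12 − (-5)·11] + [(-5)·8 − (-17)·12]| = 285, so the area is 142.5.
Summing gcd(|Δx|,|Δy|) over the edges gives the boundary count: gcd(1,14) + gcd(19,17) + gcd(6,1) + gcd(12,4) = 1+1+1+4 = 7.
Scaling by 2 multiplies the area by 2² = 4 (so the new area is 570) and multiplies the boundary lattice-point count by 2, giving 14.
By Pick's theorem, the interior count of the dilated polygon is 570 − 14/2 + 1 = 564.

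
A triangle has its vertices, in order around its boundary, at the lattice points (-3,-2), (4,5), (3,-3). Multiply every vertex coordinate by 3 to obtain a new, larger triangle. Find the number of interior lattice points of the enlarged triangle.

The shoelace formula gives twice the area as |[(-3)·5 − 4·(-2)] + [4·(-3) − 3·5] + [3·(-2) − (-3)·(-3)]| = 49, so the area is 49/2.
Along each edge there are gcd(|Δx|,|Δy|)+1 lattice points, so counting each shared vertex once the boundary has gcd(7,7) + gcd(1,8) + gcd(6,1) = 7+1+1 = 9.
Scaling by 3 multiplies the area by 3² = 9 (so the new area is 220.5) and multiplies the boundary lattice-point count by 3, giving 27.
By Pick's theorem, the interior count of the dilated polygon is 220.5 − 27/2 + 1 = 208.

208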